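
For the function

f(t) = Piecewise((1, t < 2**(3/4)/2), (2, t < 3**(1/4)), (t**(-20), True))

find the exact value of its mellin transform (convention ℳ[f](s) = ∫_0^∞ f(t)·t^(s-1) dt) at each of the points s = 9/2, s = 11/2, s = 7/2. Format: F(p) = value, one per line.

back out the power substitution: 1 on [0, sqrt(2)/2); 2 on [sqrt(2)/2, sqrt(3)); t**(-10) on [sqrt(3), ∞)
strip the power substitution: 1 on [0, 1/2); 2 on [1/2, 3); t**(-5) on [3, ∞)
undo the shared t-power: t on [0, 1/2); 2*t on [1/2, 3); t**(-4) on [3, ∞)
treat the 3 regions marked off by 2**(3/4)/2, 3**(1/4) separately and sum
between 0 and 2**(3/4)/2 the integrand is 1·t^(s-1)
segment 2**(3/4)/2 to 3**(1/4) holds 2; add its integral
over [3**(1/4), ∞), the kernel integral of t**(-20) enters the sum

F(9/2) = 2**(7/8)*(-279 + 3350*6**(1/8))/5022
F(11/2) = 2**(5/8)*(-2349 + 28210*6**(3/8))/51678
F(7/2) = 2**(1/8)*(-8019 + 16045*6**(7/8))/56133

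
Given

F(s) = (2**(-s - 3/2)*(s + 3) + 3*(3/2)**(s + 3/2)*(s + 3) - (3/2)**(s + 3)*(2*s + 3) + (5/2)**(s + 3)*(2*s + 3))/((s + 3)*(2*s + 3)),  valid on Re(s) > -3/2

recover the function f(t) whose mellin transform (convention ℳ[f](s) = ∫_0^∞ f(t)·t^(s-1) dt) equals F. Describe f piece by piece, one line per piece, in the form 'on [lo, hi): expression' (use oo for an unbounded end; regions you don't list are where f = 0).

cuts at 1/2, 3/2: linearity sums the 3 kernel integrals
the [0, 1/2) slice contributes ∫ 2*t**(3/2)·t^(s-1) dt
segment [1/2, 3/2) carries 3*t**(3/2)/2; integrate it
the [3/2, 5/2) slice contributes ∫ t**3·t^(s-1) dt

on [0, 1/2): 2*t**(3/2)
on [1/2, 3/2): 3*t**(3/2)/2
on [3/2, 5/2): t**3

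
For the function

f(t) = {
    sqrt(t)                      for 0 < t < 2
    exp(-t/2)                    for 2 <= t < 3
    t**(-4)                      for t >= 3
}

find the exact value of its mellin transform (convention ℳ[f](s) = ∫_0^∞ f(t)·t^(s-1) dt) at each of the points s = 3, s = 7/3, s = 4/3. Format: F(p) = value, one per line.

F(3) = -58*exp(-3/2) + 1/3 + 16*sqrt(2)/7 + 40*exp(-1)
F(7/3) = -4*2**(1/3)*uppergamma(7/3, 3/2) + 3**(1/3)/15 + 24*2**(5/6)/17 + 4*2**(1/3)*uppergamma(7/3, 1)
F(4/3) = -2*2**(1/3)*uppergamma(4/3, 3/2) + 3**(1/3)/72 + 2*2**(1/3)*uppergamma(4/3, 1) + 12*2**(5/6)/11

summing 3 kernel integrals split by 2, 3 yields ℳ[f](s)
[0, 2) adds the kernel integral of sqrt(t)
on [2, 3) integrate f = exp(-t/2) against the kernel
[3, ∞) adds the kernel integral of t**(-4)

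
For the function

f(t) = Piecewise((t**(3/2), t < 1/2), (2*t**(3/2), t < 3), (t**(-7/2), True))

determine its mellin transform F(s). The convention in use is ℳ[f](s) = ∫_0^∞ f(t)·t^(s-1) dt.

2**(-s - 1/2)*(6**(s + 1/2)*(-4*s - 6)/81 + 6**(s + 5/2)*(54*s - 189)/81 - 2*s + 7)/((2*s - 7)*(2*s + 3))
  -3/2 < Re(s) < 7/2

back out the shared t-power: t on [0, 1/2); 2*t on [1/2, 3); t**(-4) on [3, ∞)
integrate the 3 segments split at 1/2, 3, then add the results
for t in [0, 1/2): the term is ∫ t**(3/2)·t^(s-1)
between 1/2 and 3 the integrand is 2*t**(3/2)·t^(s-1)
segment 3 to ∞ holds t**(-7/2); add its integral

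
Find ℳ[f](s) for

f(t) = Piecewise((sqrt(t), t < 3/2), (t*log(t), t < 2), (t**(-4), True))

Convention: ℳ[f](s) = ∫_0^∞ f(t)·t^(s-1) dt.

(-32*2**(2*s)*(s - 4)*(2*s + 1) + 3**s*s*(s - 4)*(2*s + 1)*(-24*log(3) + 24*log(2)) + 3**s*(s - 4)*(2*s + 1)*(-24*log(3) + 24*log(2)) + 24*3**s*(s - 4)*(2*s + 1) + 16*3**s*sqrt(6)*(s - 4)*(s**2 + 2*s + 1) + 32*4**s*s*(s - 4)*(2*s + 1)*log(2) + 32*4**s*(s - 4)*(2*s + 1)*log(2) - 4**s*(2*s + 1)*(s**2 + 2*s + 1))/(16*2**s*(s - 4)*(2*s + 1)*(s**2 + 2*s + 1))
  -1/2 < Re(s) < 4

the 3 pieces separated at 3/2, 2 each add one integral
on [0, 3/2) integrate f = sqrt(t) against the kernel
segment 3/2 to 2 holds t*log(t); add its integral
the [2, ∞) slice contributes ∫ t**(-4)·t^(s-1) dt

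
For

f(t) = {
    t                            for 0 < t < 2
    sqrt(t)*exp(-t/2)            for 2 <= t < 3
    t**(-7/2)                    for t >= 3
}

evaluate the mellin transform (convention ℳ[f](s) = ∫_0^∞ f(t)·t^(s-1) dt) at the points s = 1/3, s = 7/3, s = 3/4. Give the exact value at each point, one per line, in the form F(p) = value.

remove the shared t-power first: sqrt(t) on [0, 2); exp(-t/2) on [2, 3); t**(-4) on [3, ∞)
integrate the 3 segments split at 2, 3, then add the results
on [0, 2): add ∫ t·t^(s-1) dt
on [2, 3) integrate f = sqrt(t)*exp(-t/2) against the kernel
between 3 and ∞ the integrand is t**(-7/2)·t^(s-1)

F(1/3) = -2**(5/6)*uppergamma(5/6, 3/2) + 2*3**(5/6)/513 + 2**(5/6)*uppergamma(5/6, 1) + 3*2**(1/3)/2
F(7/3) = -4*2**(5/6)*uppergamma(17/6, 3/2) + 2*3**(5/6)/21 + 12*2**(1/3)/5 + 4*2**(5/6)*uppergamma(17/6, 1)
F(3/4) = -2*2**(1/4)*uppergamma(5/4, 3/2) + 4*3**(1/4)/297 + 2*2**(1/4)*uppergamma(5/4, 1) + 8*2**(3/4)/7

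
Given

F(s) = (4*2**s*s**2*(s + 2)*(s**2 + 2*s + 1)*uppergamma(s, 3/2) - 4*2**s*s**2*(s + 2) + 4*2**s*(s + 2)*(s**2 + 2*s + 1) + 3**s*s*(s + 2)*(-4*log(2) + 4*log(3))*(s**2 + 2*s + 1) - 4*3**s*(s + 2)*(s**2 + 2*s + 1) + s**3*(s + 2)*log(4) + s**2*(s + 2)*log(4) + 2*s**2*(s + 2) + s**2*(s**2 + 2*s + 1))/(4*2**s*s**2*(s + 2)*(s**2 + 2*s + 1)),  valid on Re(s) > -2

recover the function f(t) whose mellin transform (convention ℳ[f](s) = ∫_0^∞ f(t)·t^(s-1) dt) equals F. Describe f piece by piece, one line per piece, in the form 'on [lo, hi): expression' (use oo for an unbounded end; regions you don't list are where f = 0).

linearity at 1/2, 1, 3/2 turns ℳ[f](s) into 4 summed integrals
∫ over [0, 1/2) of t**2·t^(s-1) joins the sum
segment 1/2 to 1 holds t*log(t); add its integral
for t in [1, 3/2): the term is ∫ log(t)·t^(s-1)
on [3/2, ∞): add ∫ exp(-t)·t^(s-1) dt

on [0, 1/2): t**2
on [1/2, 1): t*log(t)
on [1, 3/2): log(t)
on [3/2, oo): exp(-t)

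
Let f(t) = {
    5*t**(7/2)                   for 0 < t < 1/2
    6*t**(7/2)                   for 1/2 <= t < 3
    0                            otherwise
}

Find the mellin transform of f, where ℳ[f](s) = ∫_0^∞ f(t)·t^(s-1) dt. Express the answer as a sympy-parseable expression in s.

2*(-2**(-s - 7/2) + 6*3**(s + 7/2))/(2*s + 7)
  Re(s) > -7/2

split f at 1/2: ℳ[f](s) collects 2 kernel integrals
on [0, 1/2): add ∫ 5*t**(7/2)·t^(s-1) dt
on [1/2, 3) integrate f = 6*t**(7/2) against the kernel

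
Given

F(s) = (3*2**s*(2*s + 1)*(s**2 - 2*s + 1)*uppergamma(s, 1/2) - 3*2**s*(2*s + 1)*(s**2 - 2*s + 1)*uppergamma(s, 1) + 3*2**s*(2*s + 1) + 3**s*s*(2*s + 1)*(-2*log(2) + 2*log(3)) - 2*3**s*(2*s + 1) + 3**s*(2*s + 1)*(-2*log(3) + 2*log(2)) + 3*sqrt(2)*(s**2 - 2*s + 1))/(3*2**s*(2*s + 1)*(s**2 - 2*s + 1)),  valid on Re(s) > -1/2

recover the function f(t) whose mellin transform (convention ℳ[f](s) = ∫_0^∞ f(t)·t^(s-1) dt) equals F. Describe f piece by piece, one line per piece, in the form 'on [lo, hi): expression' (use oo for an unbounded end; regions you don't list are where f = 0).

along the cuts 1/2, 1, ℳ[f](s) splits into 3 integrals
on [0, 1/2) integrate f = sqrt(t) against the kernel
∫ exp(-t)·t^(s-1) over [1/2, 1)
∫ log(t)/t·t^(s-1) over [1, 3/2)

on [0, 1/2): sqrt(t)
on [1/2, 1): exp(-t)
on [1, 3/2): log(t)/t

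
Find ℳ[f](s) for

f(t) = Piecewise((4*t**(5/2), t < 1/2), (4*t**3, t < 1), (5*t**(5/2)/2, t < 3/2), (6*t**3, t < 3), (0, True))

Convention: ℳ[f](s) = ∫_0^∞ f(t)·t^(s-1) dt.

linearity at 1/2, 1, 3/2 turns ℳ[f](s) into 4 summed integrals
∫ over [0, 1/2) of 4*t**(5/2)·t^(s-1) joins the sum
segment 1/2 to 1 holds 4*t**3; add its integral
for t in [1, 3/2): the term is ∫ 5*t**(5/2)/2·t^(s-1)
∫ over [3/2, 3) of 6*t**3·t^(s-1) joins the sum

(4*2**(1/2 - s)*(s + 3) + 648*3**s*(2*s + 5) + 45*(3/2)**(s + 1/2)*(s + 3) + 12*s + 20 - 81*3**s*(2*s + 5)/2**s - 2*(2*s + 5)/2**s)/(4*(s + 3)*(2*s + 5))
  Re(s) > -5/2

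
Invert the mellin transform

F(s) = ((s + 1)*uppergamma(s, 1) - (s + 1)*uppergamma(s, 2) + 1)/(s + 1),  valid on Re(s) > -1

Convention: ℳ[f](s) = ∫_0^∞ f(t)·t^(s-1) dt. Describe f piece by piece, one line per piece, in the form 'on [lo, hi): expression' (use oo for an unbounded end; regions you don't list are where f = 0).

on [0, 1): t
on [1, 2): exp(-t)

cuts at 1: linearity sums the 2 kernel integrals
over [0, 1), the kernel integral of t enters the sum
on [1, 2) integrate f = exp(-t) against the kernel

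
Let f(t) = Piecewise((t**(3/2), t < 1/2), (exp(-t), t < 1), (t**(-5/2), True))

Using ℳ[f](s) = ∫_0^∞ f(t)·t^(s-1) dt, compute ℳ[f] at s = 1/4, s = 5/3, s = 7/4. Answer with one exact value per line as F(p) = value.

along the cuts 1/2, 1, ℳ[f](s) splits into 3 integrals
the [0, 1/2) slice contributes ∫ t**(3/2)·t^(s-1) dt
on [1/2, 1): add ∫ exp(-t)·t^(s-1) dt
the [1, ∞) slice contributes ∫ t**(-5/2)·t^(s-1) dt

F(1/4) = -uppergamma(1/4, 1) + 2**(1/4)/7 + 4/9 + uppergamma(1/4, 1/2)
F(5/3) = -uppergamma(5/3, 1) + 3*2**(5/6)/152 + uppergamma(5/3, 1/2) + 6/5
F(7/4) = -uppergamma(7/4, 1) + 2**(3/4)/52 + uppergamma(7/4, 1/2) + 4/3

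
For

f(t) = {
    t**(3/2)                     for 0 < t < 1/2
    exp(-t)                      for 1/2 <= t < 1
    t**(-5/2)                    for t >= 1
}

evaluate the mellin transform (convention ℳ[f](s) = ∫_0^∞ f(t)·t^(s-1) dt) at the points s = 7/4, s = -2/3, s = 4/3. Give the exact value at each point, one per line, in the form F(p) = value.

F(7/4) = -uppergamma(7/4, 1) + 2**(3/4)/52 + uppergamma(7/4, 1/2) + 4/3
F(-2/3) = -uppergamma(-2/3, 1) + 6/19 + uppergamma(-2/3, 1/2) + 3*2**(1/6)/5
F(4/3) = -uppergamma(4/3, 1) + 3*2**(1/6)/68 + uppergamma(4/3, 1/2) + 6/7

f breaks at 1/2, 1 into 3 integrals to sum
for t in [0, 1/2): the term is ∫ t**(3/2)·t^(s-1)
segment [1/2, 1) carries exp(-t); integrate it
for t in [1, ∞): the term is ∫ t**(-5/2)·t^(s-1)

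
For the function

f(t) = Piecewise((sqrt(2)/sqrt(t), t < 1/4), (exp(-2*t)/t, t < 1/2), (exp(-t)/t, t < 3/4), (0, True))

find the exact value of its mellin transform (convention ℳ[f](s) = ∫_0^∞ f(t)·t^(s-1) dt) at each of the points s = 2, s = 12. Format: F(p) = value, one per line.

F(2) = -exp(-3/4) - exp(-1)/2 + sqrt(2)/12 + 3*exp(-1/2)/2
F(12) = -8055338729409*exp(-3/4)/1048576 - 9864101*exp(-1)/2048 + sqrt(2)/96468992 + 12553134696189*exp(-1/2)/2097152

back out the shared t-power: sqrt(2)*sqrt(t) on [0, 1/4); exp(-2*t) on [1/4, 1/2); exp(-t) on [1/2, 3/4)
peel off the common scale on t: sqrt(t) on [0, 1/2); exp(-t) on [1/2, 1); exp(-t/2) on [1, 3/2)
cuts at 1/4, 1/2: linearity sums the 3 kernel integrals
[0, 1/4) adds the kernel integral of sqrt(2)/sqrt(t)
segment [1/4, 1/2) carries exp(-2*t)/t; integrate it
between 1/2 and 3/4 the integrand is exp(-t)/t·t^(s-1)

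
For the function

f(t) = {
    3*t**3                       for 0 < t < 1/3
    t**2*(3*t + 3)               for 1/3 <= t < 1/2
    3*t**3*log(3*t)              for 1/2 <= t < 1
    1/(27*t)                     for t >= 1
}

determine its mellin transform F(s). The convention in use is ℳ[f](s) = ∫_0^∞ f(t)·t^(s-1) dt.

remove the shared t-power first: 3*t on [0, 1/3); 3*t + 3 on [1/3, 1/2); 3*t*log(3*t) on [1/2, 1); …
the common scale on t comes off first: t on [0, 1); t + 3 on [1, 3/2); t*log(t) on [3/2, 3); …
f breaks at 1/3, 1/2, 1 into 4 integrals to sum
the [0, 1/3) slice contributes ∫ 3*t**3·t^(s-1) dt
∫ t**2*(3*t + 3)·t^(s-1) over [1/3, 1/2)
[1/2, 1) adds the kernel integral of 3*t**3*log(3*t)
on [1, ∞) integrate f = 1/(27*t) against the kernel

6**(-s - 2)*(-162*2**(s + 2)*(s - 1)*(s + 2)*(2*s + (s + 2)**2 + 5) - 162*2**(s + 2)*(s - 1)*(2*s + (s + 2)**2 + 5) - 81*3**(s + 2)*(s - 1)*(s + 2)**2*(s + 3)*log(3) + 81*3**(s + 2)*(s - 1)*(s + 2)**2*(s + 3)*log(2) - 81*3**(s + 2)*(s - 1)*(s + 2)*(s + 3)*log(3) + 81*3**(s + 2)*(s - 1)*(s + 2)*(s + 3)*log(2) + 81*3**(s + 2)*(s - 1)*(s + 2)*(s + 3) + 243*3**(s + 2)*(s - 1)*(s + 2)*(2*s + (s + 2)**2 + 5) + 162*3**(s + 2)*(s - 1)*(2*s + (s + 2)**2 + 5) + 162*6**(s + 2)*(s - 1)*(s + 2)**2*(s + 3)*log(3) - 162*6**(s + 2)*(s - 1)*(s + 2)*(s + 3) + 162*6**(s + 2)*(s - 1)*(s + 2)*(s + 3)*log(3) - 2*6**(s + 2)*(s + 2)*(s + 3)*(2*s + (s + 2)**2 + 5))/(54*(s - 1)*(s + 2)*(s + 3)*(2*s + (s + 2)**2 + 5))
  -3 < Re(s) < 1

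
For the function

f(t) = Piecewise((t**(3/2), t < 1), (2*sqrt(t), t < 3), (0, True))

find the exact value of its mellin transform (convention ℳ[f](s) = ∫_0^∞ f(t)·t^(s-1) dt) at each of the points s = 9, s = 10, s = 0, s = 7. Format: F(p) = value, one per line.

F(9) = -46/399 + 78732*sqrt(3)/19
F(10) = -50/483 + 78732*sqrt(3)/7
F(0) = -10/3 + 4*sqrt(3)
F(7) = -38/255 + 2916*sqrt(3)/5

slice at 1, transform all 2 pieces, and sum them
for t in [0, 1): the term is ∫ t**(3/2)·t^(s-1)
for t in [1, 3): the term is ∫ 2*sqrt(t)·t^(s-1)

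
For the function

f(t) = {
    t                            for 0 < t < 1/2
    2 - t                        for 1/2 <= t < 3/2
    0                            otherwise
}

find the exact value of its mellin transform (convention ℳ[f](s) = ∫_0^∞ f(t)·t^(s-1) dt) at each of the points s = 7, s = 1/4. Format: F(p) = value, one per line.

split f at 1/2: ℳ[f](s) collects 2 kernel integrals
on [0, 1/2): add ∫ t·t^(s-1) dt
for t in [1/2, 3/2): the term is ∫ (2 - t)·t^(s-1)

F(7) = 24039/14336
F(1/4) = 2**(3/4)*(-18 + 17*3**(1/4))/5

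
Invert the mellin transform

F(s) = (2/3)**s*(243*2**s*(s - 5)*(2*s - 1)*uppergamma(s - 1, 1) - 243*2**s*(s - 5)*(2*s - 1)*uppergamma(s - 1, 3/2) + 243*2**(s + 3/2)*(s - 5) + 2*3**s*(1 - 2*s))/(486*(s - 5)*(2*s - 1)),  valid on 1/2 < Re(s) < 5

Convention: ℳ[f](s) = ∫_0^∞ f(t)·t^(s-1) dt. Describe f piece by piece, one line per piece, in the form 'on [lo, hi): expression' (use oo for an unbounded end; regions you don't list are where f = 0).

on [0, 4/3): sqrt(6)/(3*sqrt(t))
on [4/3, 2): 2*exp(-3*t/4)/(3*t)
on [2, oo): 32/(243*t**5)

strip the common scale on t: 1/sqrt(t) on [0, 2); exp(-t/2)/t on [2, 3); t**(-5) on [3, ∞)
peel off the shared t-power: sqrt(t) on [0, 2); exp(-t/2) on [2, 3); t**(-4) on [3, ∞)
f breaks at 4/3, 2 into 3 integrals to sum
the [0, 4/3) slice contributes ∫ sqrt(6)/(3*sqrt(t))·t^(s-1) dt
on [4/3, 2) integrate f = 2*exp(-3*t/4)/(3*t) against the kernel
over [2, ∞), the kernel integral of 32/(243*t**5) enters the sum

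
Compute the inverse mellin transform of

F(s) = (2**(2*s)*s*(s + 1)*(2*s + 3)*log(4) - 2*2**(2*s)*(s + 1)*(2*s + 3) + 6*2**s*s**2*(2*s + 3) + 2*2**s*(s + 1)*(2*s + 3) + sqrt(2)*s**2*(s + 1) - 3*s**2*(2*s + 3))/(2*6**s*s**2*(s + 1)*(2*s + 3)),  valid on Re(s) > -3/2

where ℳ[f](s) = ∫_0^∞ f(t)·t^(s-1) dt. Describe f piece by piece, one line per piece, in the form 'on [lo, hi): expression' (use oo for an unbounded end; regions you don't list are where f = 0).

on [0, 1/6): 3*sqrt(3)*t**(3/2)
on [1/6, 1/3): 9*t
on [1/3, 2/3): log(3*t)

undo the common scale on t: t**(3/2) on [0, 1/2); 3*t on [1/2, 1); log(t) on [1, 2)
slice at 1/6, 1/3, transform all 3 pieces, and sum them
on [0, 1/6) integrate f = 3*sqrt(3)*t**(3/2) against the kernel
∫ over [1/6, 1/3) of 9*t·t^(s-1) joins the sum
on [1/3, 2/3) integrate f = log(3*t) against the kernel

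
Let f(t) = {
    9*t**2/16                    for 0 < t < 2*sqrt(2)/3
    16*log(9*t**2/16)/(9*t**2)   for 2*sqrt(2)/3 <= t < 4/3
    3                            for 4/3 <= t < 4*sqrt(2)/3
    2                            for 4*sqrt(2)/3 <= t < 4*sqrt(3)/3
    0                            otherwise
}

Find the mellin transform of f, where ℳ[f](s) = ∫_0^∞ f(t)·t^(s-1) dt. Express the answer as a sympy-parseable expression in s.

(2*sqrt(2)/3)**s*(-4*2**(s/2)*s*(s + 2) - 6*2**(s/2)*(s + 2)*(s**2 - 4*s + 4) + 2*2**s*(s + 2)*(s**2 - 4*s + 4) + 4*6**(s/2)*(s + 2)*(s**2 - 4*s + 4) + 4*s**2*(s + 2)*log(2) - 8*s*(s + 2)*log(2) + 8*s*(s + 2) + s*(s**2 - 4*s + 4))/(2*s*(s + 2)*(s**2 - 4*s + 4))
  Re(s) > -2

invert the common scale on t to get t**2/4 on [0, sqrt(2)); 4*log(t**2/4)/t**2 on [sqrt(2), 2); 3 on [2, 2*sqrt(2)); …
back out the common scale on t: t**2 on [0, sqrt(2)/2); log(t**2)/t**2 on [sqrt(2)/2, 1); 3 on [1, sqrt(2)); …
strip the power substitution: t on [0, 1/2); log(t)/t on [1/2, 1); 3 on [1, 2); …
decompose at 2*sqrt(2)/3, 4/3, 4*sqrt(2)/3; ℳ[f](s) sums the 4 pieces' integrals
[0, 2*sqrt(2)/3) adds the kernel integral of 9*t**2/16
segment [2*sqrt(2)/3, 4/3) carries 16*log(9*t**2/16)/(9*t**2); integrate it
∫ 3·t^(s-1) over [4/3, 4*sqrt(2)/3)
∫ over [4*sqrt(2)/3, 4*sqrt(3)/3) of 2·t^(s-1) joins the sum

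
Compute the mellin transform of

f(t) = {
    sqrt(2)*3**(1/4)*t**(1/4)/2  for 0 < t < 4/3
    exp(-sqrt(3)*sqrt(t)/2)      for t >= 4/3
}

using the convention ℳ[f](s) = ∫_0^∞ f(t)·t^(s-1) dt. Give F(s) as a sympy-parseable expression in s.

invert the common scale on t to get sqrt(2)*t**(1/4)/2 on [0, 4); exp(-sqrt(t)/2) on [4, ∞)
remove the power substitution first: sqrt(2)*sqrt(t)/2 on [0, 2); exp(-t/2) on [2, ∞)
the common scale on t comes off first: sqrt(t) on [0, 1); exp(-t) on [1, ∞)
split f at 4/3: ℳ[f](s) collects 2 kernel integrals
over [0, 4/3), the kernel integral of sqrt(2)*3**(1/4)*t**(1/4)/2 enters the sum
∫ exp(-sqrt(3)*sqrt(t)/2)·t^(s-1) over [4/3, ∞)

2*2**(2*s)*((4*s + 1)*uppergamma(2*s, 1) + 2)/(3**s*(4*s + 1))
  Re(s) > -1/4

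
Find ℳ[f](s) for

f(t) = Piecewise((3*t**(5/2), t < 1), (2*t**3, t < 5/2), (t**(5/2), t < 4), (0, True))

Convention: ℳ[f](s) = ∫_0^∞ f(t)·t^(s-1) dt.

linearity at 1, 5/2 turns ℳ[f](s) into 3 summed integrals
between 0 and 1 the integrand is 3*t**(5/2)·t^(s-1)
piece [1, 5/2): integrate 2*t**3 against the kernel
between 5/2 and 4 the integrand is t**(5/2)·t^(s-1)

2*(4**(s + 5/2)*(s + 3) - (5/2)**(s + 5/2)*(s + 3) + (5/2)**(s + 3)*(2*s + 5) + s + 4)/((s + 3)*(2*s + 5))
  Re(s) > -5/2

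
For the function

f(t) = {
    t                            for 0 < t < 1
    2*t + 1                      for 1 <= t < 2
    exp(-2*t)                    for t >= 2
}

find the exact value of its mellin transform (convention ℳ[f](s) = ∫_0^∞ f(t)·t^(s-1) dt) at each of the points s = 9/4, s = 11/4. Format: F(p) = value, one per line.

F(9/4) = -88/117 + 2**(3/4)*uppergamma(9/4, 4)/8 + 784*2**(1/4)/117
F(11/4) = -104/165 + 2**(1/4)*uppergamma(11/4, 4)/8 + 944*2**(3/4)/165

breakpoints 1, 2: one integral from each of the 3 segments
∫ t·t^(s-1) over [0, 1)
[1, 2) adds the kernel integral of (2*t + 1)
segment 2 to ∞ holds exp(-2*t); add its integral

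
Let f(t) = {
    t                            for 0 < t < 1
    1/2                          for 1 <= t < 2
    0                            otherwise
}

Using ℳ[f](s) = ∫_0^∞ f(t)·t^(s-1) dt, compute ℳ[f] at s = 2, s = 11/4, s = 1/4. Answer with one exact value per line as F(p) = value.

F(2) = 13/12
F(11/4) = 14/165 + 8*2**(3/4)/11
F(1/4) = -6/5 + 2*2**(1/4)

breakpoints 1: one integral from each of the 2 segments
for t in [0, 1): the term is ∫ t·t^(s-1)
for t in [1, 2): the term is ∫ 1/2·t^(s-1)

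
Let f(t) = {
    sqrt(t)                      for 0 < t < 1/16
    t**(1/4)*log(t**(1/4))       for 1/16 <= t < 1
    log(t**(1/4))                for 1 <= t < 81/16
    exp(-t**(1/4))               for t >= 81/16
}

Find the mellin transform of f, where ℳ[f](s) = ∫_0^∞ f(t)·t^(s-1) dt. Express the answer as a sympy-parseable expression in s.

2**(-4*s - 2)*(16**s*(2*s + 1)*(16*s**2 + 8*s + 1) + 2**(4*s + 4)*s**2*(-2*s - 1) + 2**(4*s + 4)*s**2*(2*s + 1)*(16*s**2 + 8*s + 1)*uppergamma(4*s, 3/2) + 81**s*s*(2*s + 1)*(-4*log(2) + 4*log(3))*(16*s**2 + 8*s + 1) - 81**s*(2*s + 1)*(16*s**2 + 8*s + 1) + 32*s**3*(2*s + 1)*log(2) + 8*s**2*(2*s + 1)*log(2) + s**2*(16*s + 8) + s**2*(32*s**2 + 16*s + 2))/(s**2*(2*s + 1)*(16*s**2 + 8*s + 1))
  Re(s) > -1/2

back out the power substitution: t on [0, 1/4); sqrt(t)*log(sqrt(t)) on [1/4, 1); log(sqrt(t)) on [1, 9/4); …
invert the power substitution to get t**2 on [0, 1/2); t*log(t) on [1/2, 1); log(t) on [1, 3/2); …
integrate the 4 segments split at 1/16, 1, 81/16, then add the results
between 0 and 1/16 the integrand is sqrt(t)·t^(s-1)
piece [1/16, 1): integrate t**(1/4)*log(t**(1/4)) against the kernel
piece [1, 81/16): integrate log(t**(1/4)) against the kernel
piece [81/16, ∞): integrate exp(-t**(1/4)) against the kernel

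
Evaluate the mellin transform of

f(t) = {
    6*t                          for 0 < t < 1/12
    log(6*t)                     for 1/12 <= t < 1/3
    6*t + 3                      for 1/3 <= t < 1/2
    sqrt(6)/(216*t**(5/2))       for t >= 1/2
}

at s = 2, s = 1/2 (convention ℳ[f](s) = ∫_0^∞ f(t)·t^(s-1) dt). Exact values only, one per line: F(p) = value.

invert the common scale on t to get 3*t on [0, 1/6); log(3*t) on [1/6, 2/3); 3*t + 3 on [2/3, 1); …
the common scale on t comes off first: t on [0, 1/2); log(t) on [1/2, 2); t + 3 on [2, 3); …
the 4 pieces separated at 1/12, 1/3, 1/2 each add one integral
[0, 1/12) adds the kernel integral of 6*t
the [1/12, 1/3) slice contributes ∫ log(6*t)·t^(s-1) dt
on [1/3, 1/2) integrate f = (6*t + 3) against the kernel
the [1/2, ∞) slice contributes ∫ sqrt(6)/(216*t**(5/2))·t^(s-1) dt

F(2) = sqrt(3)/54 + 17*log(2)/288 + 23/64
F(1/2) = sqrt(3)*(-330 + sqrt(2) + 108*log(2) + 144*sqrt(6))/108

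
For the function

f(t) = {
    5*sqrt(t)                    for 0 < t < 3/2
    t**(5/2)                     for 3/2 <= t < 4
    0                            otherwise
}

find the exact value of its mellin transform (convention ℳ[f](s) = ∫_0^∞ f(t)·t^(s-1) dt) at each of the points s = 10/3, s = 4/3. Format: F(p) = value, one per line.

F(10/3) = 39933*2**(1/6)*3**(5/6)/25760 + 12288*2**(2/3)/35
F(4/3) = 3249*2**(1/6)*3**(5/6)/2024 + 768*2**(2/3)/23

treat the 2 regions marked off by 3/2 separately and sum
on [0, 3/2) integrate f = 5*sqrt(t) against the kernel
the [3/2, 4) slice contributes ∫ t**(5/2)·t^(s-1) dt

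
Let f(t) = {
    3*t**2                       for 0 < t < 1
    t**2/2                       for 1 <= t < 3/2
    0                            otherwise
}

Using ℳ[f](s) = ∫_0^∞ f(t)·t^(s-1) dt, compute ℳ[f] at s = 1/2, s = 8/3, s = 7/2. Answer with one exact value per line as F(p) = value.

the 2 pieces separated at 1 each add one integral
segment 0 to 1 holds 3*t**2; add its integral
on [1, 3/2) integrate f = t**2/2 against the kernel

F(1/2) = 9*sqrt(6)/40 + 1
F(8/3) = 15/28 + 243*2**(1/3)*3**(2/3)/896
F(7/2) = 5/11 + 243*sqrt(6)/704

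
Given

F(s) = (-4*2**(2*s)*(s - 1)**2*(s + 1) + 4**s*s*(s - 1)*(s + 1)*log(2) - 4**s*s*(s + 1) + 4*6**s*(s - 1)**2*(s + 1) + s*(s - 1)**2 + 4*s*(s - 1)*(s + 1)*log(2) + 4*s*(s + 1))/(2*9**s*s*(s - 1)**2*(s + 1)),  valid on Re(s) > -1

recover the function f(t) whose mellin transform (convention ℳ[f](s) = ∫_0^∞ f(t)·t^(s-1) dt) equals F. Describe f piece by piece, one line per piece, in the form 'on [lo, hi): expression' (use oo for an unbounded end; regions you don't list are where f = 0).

on [0, 1/9): 9*t/2
on [1/9, 4/9): 2*log(9*t/2)/(9*t)
on [4/9, 2/3): 2

peel off the common scale on t: 3*t/2 on [0, 1/3); 2*log(3*t/2)/(3*t) on [1/3, 4/3); 2 on [4/3, 2)
peel off the common scale on t: t on [0, 1/2); log(t)/t on [1/2, 2); 2 on [2, 3)
strip the shared t-power: t**2 on [0, 1/2); log(t) on [1/2, 2); 2*t on [2, 3)
summing 3 kernel integrals split by 1/9, 4/9 yields ℳ[f](s)
∫ over [0, 1/9) of 9*t/2·t^(s-1) joins the sum
piece [1/9, 4/9): integrate 2*log(9*t/2)/(9*t) against the kernel
on [4/9, 2/3) integrate f = 2 against the kernel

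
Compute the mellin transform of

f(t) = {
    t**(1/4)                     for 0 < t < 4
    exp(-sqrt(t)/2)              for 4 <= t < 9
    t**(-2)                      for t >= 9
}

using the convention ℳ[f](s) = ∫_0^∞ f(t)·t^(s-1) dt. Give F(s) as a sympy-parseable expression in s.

strip the power substitution: sqrt(t) on [0, 2); exp(-t/2) on [2, 3); t**(-4) on [3, ∞)
f breaks at 4, 9 into 3 integrals to sum
between 0 and 4 the integrand is t**(1/4)·t^(s-1)
∫ exp(-sqrt(t)/2)·t^(s-1) over [4, 9)
between 9 and ∞ the integrand is t**(-2)·t^(s-1)

(162*2**(2*s)*(s - 2)*(4*s + 1)*uppergamma(2*s, 1) - 162*2**(2*s)*(s - 2)*(4*s + 1)*uppergamma(2*s, 3/2) + 324*2**(2*s + 1/2)*(s - 2) - 9**s*(4*s + 1))/(81*(s - 2)*(4*s + 1))
  -1/4 < Re(s) < 2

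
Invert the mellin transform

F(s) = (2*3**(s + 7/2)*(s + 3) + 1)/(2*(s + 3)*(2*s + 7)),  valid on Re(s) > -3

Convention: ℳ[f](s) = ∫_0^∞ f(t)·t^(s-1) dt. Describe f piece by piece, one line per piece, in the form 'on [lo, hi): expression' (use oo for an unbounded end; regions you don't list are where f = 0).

breakpoints 1: one integral from each of the 2 segments
on [0, 1) integrate f = t**3/2 against the kernel
segment 1 to 3 holds t**(7/2)/2; add its integral

on [0, 1): t**3/2
on [1, 3): t**(7/2)/2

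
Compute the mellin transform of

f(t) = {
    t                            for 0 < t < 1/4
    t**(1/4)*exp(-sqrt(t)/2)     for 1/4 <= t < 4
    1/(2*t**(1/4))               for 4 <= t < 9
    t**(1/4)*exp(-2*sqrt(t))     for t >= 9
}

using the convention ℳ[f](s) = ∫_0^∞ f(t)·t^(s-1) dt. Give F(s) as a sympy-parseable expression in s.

12**(1/2 - 2*s)*(-16*2**(4*s)*6**(2*s + 1/2)*(s + 1)*(4*s - 1)*uppergamma(2*s + 1/2, 1) - 8*2**(4*s)*6**(2*s + 1/2)*(s + 1) + 8*24**(2*s + 1/2)*(s + 1)*(4*s - 1)*uppergamma(2*s + 1/2, 1/4) + 16*6**(4*s)*(s + 1) + 8*6**(2*s + 1/2)*(s + 1)*(4*s - 1)*uppergamma(2*s + 1/2, 6) + sqrt(2)*6**(2*s + 1/2)*(4*s - 1))/(48*(s + 1)*(4*s - 1))
  Re(s) > -1

undo the power substitution: t**2 on [0, 1/2); sqrt(t)*exp(-t/2) on [1/2, 2); 1/(2*sqrt(t)) on [2, 3); …
strip the shared t-power: t**(3/2) on [0, 1/2); exp(-t/2) on [1/2, 2); 1/(2*t) on [2, 3); …
summing 4 kernel integrals split by 1/4, 4, 9 yields ℳ[f](s)
between 0 and 1/4 the integrand is t·t^(s-1)
segment 1/4 to 4 holds t**(1/4)*exp(-sqrt(t)/2); add its integral
for t in [4, 9): the term is ∫ 1/(2*t**(1/4))·t^(s-1)
between 9 and ∞ the integrand is t**(1/4)*exp(-2*sqrt(t))·t^(s-1)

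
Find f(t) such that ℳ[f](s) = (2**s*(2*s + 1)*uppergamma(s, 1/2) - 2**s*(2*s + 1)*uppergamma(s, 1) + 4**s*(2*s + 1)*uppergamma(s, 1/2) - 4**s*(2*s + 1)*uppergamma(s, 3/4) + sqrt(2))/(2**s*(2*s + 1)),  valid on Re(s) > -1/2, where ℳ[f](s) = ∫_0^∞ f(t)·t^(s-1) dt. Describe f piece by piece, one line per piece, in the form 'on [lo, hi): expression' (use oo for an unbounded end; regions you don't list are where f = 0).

split f at 1/2, 1: ℳ[f](s) collects 3 kernel integrals
between 0 and 1/2 the integrand is sqrt(t)·t^(s-1)
between 1/2 and 1 the integrand is exp(-t)·t^(s-1)
on [1, 3/2): add ∫ exp(-t/2)·t^(s-1) dt

on [0, 1/2): sqrt(t)
on [1/2, 1): exp(-t)
on [1, 3/2): exp(-t/2)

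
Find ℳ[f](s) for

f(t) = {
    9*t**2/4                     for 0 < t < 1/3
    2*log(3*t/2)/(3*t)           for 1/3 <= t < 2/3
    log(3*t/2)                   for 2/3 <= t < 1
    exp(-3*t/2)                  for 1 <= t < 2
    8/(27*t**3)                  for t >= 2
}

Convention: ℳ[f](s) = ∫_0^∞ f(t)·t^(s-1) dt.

(108*2**s*s**2*(s - 3)*(s + 2)*(s**2 - 2*s + 1)*uppergamma(s, 3/2) - 108*2**s*s**2*(s - 3)*(s + 2)*(s**2 - 2*s + 1)*uppergamma(s, 3) - 108*2**s*s**2*(s - 3)*(s + 2) + 108*2**s*(s - 3)*(s + 2)*(s**2 - 2*s + 1) - 108*3**s*s*(s - 3)*(s + 2)*(s**2 - 2*s + 1)*log(2) + 108*3**s*s*(s - 3)*(s + 2)*(s**2 - 2*s + 1)*log(3) - 108*3**s*(s - 3)*(s + 2)*(s**2 - 2*s + 1) - 4*6**s*s**2*(s + 2)*(s**2 - 2*s + 1) + 216*s**3*(s - 3)*(s + 2)*log(2) - 216*s**2*(s - 3)*(s + 2)*log(2) + 216*s**2*(s - 3)*(s + 2) + 27*s**2*(s - 3)*(s**2 - 2*s + 1))/(108*3**s*s**2*(s - 3)*(s + 2)*(s**2 - 2*s + 1))
  -2 < Re(s) < 3

invert the common scale on t to get t**2/4 on [0, 1); 2*log(t/2)/t on [1, 2); log(t/2) on [2, 3); …
reversing the common scale on t: t**2 on [0, 1/2); log(t)/t on [1/2, 1); log(t) on [1, 3/2); …
f breaks at 1/3, 2/3, 1, 2 into 5 integrals to sum
on [0, 1/3): add ∫ 9*t**2/4·t^(s-1) dt
∫ 2*log(3*t/2)/(3*t)·t^(s-1) over [1/3, 2/3)
segment [2/3, 1) carries log(3*t/2); integrate it
piece [1, 2): integrate exp(-3*t/2) against the kernel
over [2, ∞), the kernel integral of 8/(27*t**3) enters the sum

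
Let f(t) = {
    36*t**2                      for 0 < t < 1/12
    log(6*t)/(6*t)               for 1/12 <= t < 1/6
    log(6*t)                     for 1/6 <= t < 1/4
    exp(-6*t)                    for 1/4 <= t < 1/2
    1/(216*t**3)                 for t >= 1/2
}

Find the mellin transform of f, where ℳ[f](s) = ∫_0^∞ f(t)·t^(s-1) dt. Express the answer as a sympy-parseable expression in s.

remove the common scale on t first: 9*t**2 on [0, 1/6); log(3*t)/(3*t) on [1/6, 1/3); log(3*t) on [1/3, 1/2); …
remove the common scale on t first: t**2 on [0, 1/2); log(t)/t on [1/2, 1); log(t) on [1, 3/2); …
cuts at 1/12, 1/6, 1/4, 1/2: linearity sums the 5 kernel integrals
over [0, 1/12), the kernel integral of 36*t**2 enters the sum
segment [1/12, 1/6) carries log(6*t)/(6*t); integrate it
over [1/6, 1/4), the kernel integral of log(6*t) enters the sum
segment [1/4, 1/2) carries exp(-6*t); integrate it
over [1/2, ∞), the kernel integral of 1/(216*t**3) enters the sum

(108*2**s*s**2*(s - 3)*(s + 2)*(s**2 - 2*s + 1)*uppergamma(s, 3/2) - 108*2**s*s**2*(s - 3)*(s + 2)*(s**2 - 2*s + 1)*uppergamma(s, 3) - 108*2**s*s**2*(s - 3)*(s + 2) + 108*2**s*(s - 3)*(s + 2)*(s**2 - 2*s + 1) - 108*3**s*s*(s - 3)*(s + 2)*(s**2 - 2*s + 1)*log(2) + 108*3**s*s*(s - 3)*(s + 2)*(s**2 - 2*s + 1)*log(3) - 108*3**s*(s - 3)*(s + 2)*(s**2 - 2*s + 1) - 4*6**s*s**2*(s + 2)*(s**2 - 2*s + 1) + 216*s**3*(s - 3)*(s + 2)*log(2) - 216*s**2*(s - 3)*(s + 2)*log(2) + 216*s**2*(s - 3)*(s + 2) + 27*s**2*(s - 3)*(s**2 - 2*s + 1))/(108*12**s*s**2*(s - 3)*(s + 2)*(s**2 - 2*s + 1))
  -2 < Re(s) < 3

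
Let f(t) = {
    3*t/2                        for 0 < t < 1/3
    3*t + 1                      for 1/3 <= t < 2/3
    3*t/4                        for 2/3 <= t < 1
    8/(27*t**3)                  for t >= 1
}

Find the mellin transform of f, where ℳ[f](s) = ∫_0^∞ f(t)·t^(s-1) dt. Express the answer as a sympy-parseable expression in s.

strip the common scale on t: t on [0, 1/2); 2*t + 1 on [1/2, 1); t/2 on [1, 3/2); …
along the cuts 1/3, 2/3, 1, ℳ[f](s) splits into 4 integrals
[0, 1/3) adds the kernel integral of 3*t/2
piece [1/3, 2/3): integrate (3*t + 1) against the kernel
between 2/3 and 1 the integrand is 3*t/4·t^(s-1)
on [1, ∞) integrate f = 8/(27*t**3) against the kernel

(270*2**s*s**2 - 702*2**s*s - 324*2**s + 49*3**s*s**2 - 275*3**s*s - 162*s**2 + 378*s + 324)/(108*3**s*s*(s**2 - 2*s - 3))
  -1 < Re(s) < 3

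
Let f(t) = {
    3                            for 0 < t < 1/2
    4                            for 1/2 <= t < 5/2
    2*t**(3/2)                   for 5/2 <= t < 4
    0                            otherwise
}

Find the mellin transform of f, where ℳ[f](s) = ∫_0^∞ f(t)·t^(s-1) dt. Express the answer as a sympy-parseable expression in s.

breakpoints 1/2, 5/2: one integral from each of the 3 segments
piece [0, 1/2): integrate 3 against the kernel
piece [1/2, 5/2): integrate 4 against the kernel
over [5/2, 4), the kernel integral of 2*t**(3/2) enters the sum

(2**(3*s + 5)*s + 8*5**s*s + 12*5**s - sqrt(10)*5**(s + 1)*s - 2*s - 3)/(2**s*s*(2*s + 3))
  Re(s) > 0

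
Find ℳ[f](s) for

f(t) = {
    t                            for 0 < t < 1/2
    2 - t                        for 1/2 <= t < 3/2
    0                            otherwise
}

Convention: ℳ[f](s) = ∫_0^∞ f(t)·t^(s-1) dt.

(3**s*s + 4*3**s - 2*s - 4)/(2*2**s*s*(s + 1))
  Re(s) > -1

breakpoints 1/2: one integral from each of the 2 segments
∫ t·t^(s-1) over [0, 1/2)
segment [1/2, 3/2) carries (2 - t); integrate it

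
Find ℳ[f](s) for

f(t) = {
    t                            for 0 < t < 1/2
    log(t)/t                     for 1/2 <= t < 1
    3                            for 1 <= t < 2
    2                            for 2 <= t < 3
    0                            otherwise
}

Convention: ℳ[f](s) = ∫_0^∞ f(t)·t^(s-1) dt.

(2*2**(2*s)*(s + 1)*(s**2 - 2*s + 1) - 2*2**s*s*(s + 1) - 6*2**s*(s + 1)*(s**2 - 2*s + 1) + 4*6**s*(s + 1)*(s**2 - 2*s + 1) + 4*s**2*(s + 1)*log(2) - 4*s*(s + 1)*log(2) + 4*s*(s + 1) + s*(s**2 - 2*s + 1))/(2*2**s*s*(s + 1)*(s**2 - 2*s + 1))
  Re(s) > -1

split f at 1/2, 1, 2: ℳ[f](s) collects 4 kernel integrals
between 0 and 1/2 the integrand is t·t^(s-1)
between 1/2 and 1 the integrand is log(t)/t·t^(s-1)
∫ 3·t^(s-1) over [1, 2)
∫ over [2, 3) of 2·t^(s-1) joins the sum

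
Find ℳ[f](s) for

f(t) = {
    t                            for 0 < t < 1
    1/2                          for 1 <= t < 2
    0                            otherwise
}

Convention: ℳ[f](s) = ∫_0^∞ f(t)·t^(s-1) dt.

breakpoints 1: one integral from each of the 2 segments
between 0 and 1 the integrand is t·t^(s-1)
the [1, 2) slice contributes ∫ 1/2·t^(s-1) dt

(2**s*(s + 1) + s - 1)/(2*s*(s + 1))
  Re(s) > -1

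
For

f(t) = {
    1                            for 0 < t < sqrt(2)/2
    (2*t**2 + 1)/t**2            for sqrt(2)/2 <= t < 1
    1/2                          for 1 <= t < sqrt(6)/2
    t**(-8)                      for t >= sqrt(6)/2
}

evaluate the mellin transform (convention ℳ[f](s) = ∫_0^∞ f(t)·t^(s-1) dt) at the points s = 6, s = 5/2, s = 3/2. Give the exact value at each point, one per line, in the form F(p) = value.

invert the power substitution to get 1 on [0, 1/2); (2*t + 1)/t on [1/2, 1); 1/2 on [1, 3/2); …
undo the shared t-power: t on [0, 1/2); 2*t + 1 on [1/2, 1); t/2 on [1, 3/2); …
treat the 4 regions marked off by sqrt(2)/2, 1, sqrt(6)/2 separately and sum
∫ 1·t^(s-1) over [0, sqrt(2)/2)
piece [sqrt(2)/2, 1): integrate (2*t**2 + 1)/t**2 against the kernel
∫ 1/2·t^(s-1) over [1, sqrt(6)/2)
[sqrt(6)/2, ∞) adds the kernel integral of t**(-8)

F(6) = 33/32
F(5/2) = 2**(3/4)*(-6534 + 1051*3**(1/4) + 7722*2**(1/4))/5940
F(3/2) = 2**(1/4)*(-1053*2**(3/4) + 383*3**(3/4) + 3510)/2106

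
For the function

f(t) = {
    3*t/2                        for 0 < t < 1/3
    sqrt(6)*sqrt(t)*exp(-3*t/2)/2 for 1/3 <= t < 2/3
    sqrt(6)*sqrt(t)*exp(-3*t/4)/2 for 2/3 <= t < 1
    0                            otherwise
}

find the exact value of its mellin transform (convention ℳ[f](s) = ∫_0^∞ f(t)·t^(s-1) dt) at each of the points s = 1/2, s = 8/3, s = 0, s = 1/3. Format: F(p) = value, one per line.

strip the common scale on t: t on [0, 1/2); sqrt(t)*exp(-t) on [1/2, 1); sqrt(t)*exp(-t/2) on [1, 3/2)
strip the shared t-power: sqrt(t) on [0, 1/2); exp(-t) on [1/2, 1); exp(-t/2) on [1, 3/2)
the 3 pieces separated at 1/3, 2/3 each add one integral
on [0, 1/3) integrate f = 3*t/2 against the kernel
on [1/3, 2/3) integrate f = sqrt(6)*sqrt(t)*exp(-3*t/2)/2 against the kernel
segment [2/3, 1) carries sqrt(6)*sqrt(t)*exp(-3*t/4)/2; integrate it

F(1/2) = -2*sqrt(6)*exp(-3/4)/3 - sqrt(6)*exp(-1)/3 + sqrt(3)/9 + sqrt(6)*exp(-1/2)
F(8/3) = 3**(1/3)*(-704*2**(5/6)*uppergamma(19/6, 3/4) - 88*2**(2/3)*uppergamma(19/6, 1) + 3 + 88*2**(2/3)*uppergamma(19/6, 1/2) + 704*2**(5/6)*uppergamma(19/6, 1/2))/594
F(0) = -sqrt(2)*sqrt(pi)*erfc(sqrt(3)/2) - sqrt(pi)*erfc(1) + 1/2 + sqrt(pi)*erfc(sqrt(2)/2) + sqrt(2)*sqrt(pi)*erfc(sqrt(2)/2)
F(1/3) = 3**(2/3)*(-16*2**(1/6)*uppergamma(5/6, 3/4) - 8*2**(1/3)*uppergamma(5/6, 1) + 3 + 8*2**(1/3)*uppergamma(5/6, 1/2) + 16*2**(1/6)*uppergamma(5/6, 1/2))/24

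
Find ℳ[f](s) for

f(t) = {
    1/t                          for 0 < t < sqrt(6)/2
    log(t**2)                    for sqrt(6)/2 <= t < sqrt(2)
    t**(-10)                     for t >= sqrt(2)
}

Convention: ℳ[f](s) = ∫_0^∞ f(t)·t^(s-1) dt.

invert the power substitution to get 1/sqrt(t) on [0, 3/2); log(t) on [3/2, 2); t**(-5) on [2, ∞)
reversing the shared t-power: sqrt(t) on [0, 3/2); t*log(t) on [3/2, 2); t**(-4) on [2, ∞)
breakpoints sqrt(6)/2, sqrt(2): one integral from each of the 3 segments
piece [0, sqrt(6)/2): integrate 1/t against the kernel
∫ log(t**2)·t^(s-1) over [sqrt(6)/2, sqrt(2))
piece [sqrt(2), ∞): integrate t**(-10) against the kernel

2**(1 - s/2)*(32*2**(s - 2)*(s/2 - 5)*(s/2 - 1)*(s - 1)*log(2) - 32*2**(s - 2)*(s/2 - 5)*(s - 1) + 32*2**(s - 2)*(s/2 - 5)*(s - 1)*log(2) - 2**(s - 2)*(s - 1)*(s + (s/2 - 1)**2 - 1) - 24*3**(s/2 - 1)*(s/2 - 5)*(s/2 - 1)*(s - 1)*log(3) + 24*3**(s/2 - 1)*(s/2 - 5)*(s/2 - 1)*(s - 1)*log(2) - 24*3**(s/2 - 1)*(s/2 - 5)*(s - 1)*log(3) + 24*3**(s/2 - 1)*(s/2 - 5)*(s - 1)*log(2) + 24*3**(s/2 - 1)*(s/2 - 5)*(s - 1) + 16*3**(s/2 - 1)*sqrt(6)*(s/2 - 5)*(s + (s/2 - 1)**2 - 1))/(32*(s/2 - 5)*(s - 1)*(s + (s/2 - 1)**2 - 1))
  1 < Re(s) < 10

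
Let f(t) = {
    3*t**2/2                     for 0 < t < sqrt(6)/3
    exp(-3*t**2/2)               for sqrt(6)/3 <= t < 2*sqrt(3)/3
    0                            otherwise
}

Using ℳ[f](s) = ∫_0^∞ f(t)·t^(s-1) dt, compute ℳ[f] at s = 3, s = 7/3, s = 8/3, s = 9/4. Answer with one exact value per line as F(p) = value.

strip the power substitution: 3*t/2 on [0, 2/3); exp(-3*t/2) on [2/3, 4/3)
undo the common scale on t: t on [0, 1); exp(-t) on [1, 2)
along the cuts sqrt(6)/3, ℳ[f](s) splits into 2 integrals
segment 0 to sqrt(6)/3 holds 3*t**2/2; add its integral
segment sqrt(6)/3 to 2*sqrt(3)/3 holds exp(-3*t**2/2); add its integral

F(3) = sqrt(6)*(-10*sqrt(2) + 10*E + (-5*sqrt(pi)*erfc(sqrt(2)) + 5*sqrt(pi)*erfc(1) + 4)*exp(2))*exp(-2)/90
F(7/3) = 486**(1/6)*(-13*uppergamma(7/6, 2) + 13*uppergamma(7/6, 1) + 6)/117
F(8/3) = 18**(1/3)*(-7*uppergamma(4/3, 2) + 3 + 7*uppergamma(4/3, 1))/63
F(9/4) = 4374**(1/8)*(-17*uppergamma(9/8, 2) + 17*uppergamma(9/8, 1) + 8)/153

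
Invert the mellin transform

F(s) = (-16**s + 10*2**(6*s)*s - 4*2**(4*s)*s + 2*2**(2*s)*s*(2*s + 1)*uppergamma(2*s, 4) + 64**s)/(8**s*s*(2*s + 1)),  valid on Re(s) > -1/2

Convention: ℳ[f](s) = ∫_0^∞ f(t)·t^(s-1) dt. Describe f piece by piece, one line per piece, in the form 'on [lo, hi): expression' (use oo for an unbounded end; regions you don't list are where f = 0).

on [0, 2): sqrt(2)*sqrt(t)/2
on [2, 8): sqrt(2)*sqrt(t) + 1
on [8, oo): exp(-sqrt(2)*sqrt(t))

the common scale on t comes off first: sqrt(t) on [0, 1); 2*sqrt(t) + 1 on [1, 4); exp(-2*sqrt(t)) on [4, ∞)
strip the power substitution: t on [0, 1); 2*t + 1 on [1, 2); exp(-2*t) on [2, ∞)
breakpoints 2, 8: one integral from each of the 3 segments
on [0, 2): add ∫ sqrt(2)*sqrt(t)/2·t^(s-1) dt
piece [2, 8): integrate (sqrt(2)*sqrt(t) + 1) against the kernel
over [8, ∞), the kernel integral of exp(-sqrt(2)*sqrt(t)) enters the sum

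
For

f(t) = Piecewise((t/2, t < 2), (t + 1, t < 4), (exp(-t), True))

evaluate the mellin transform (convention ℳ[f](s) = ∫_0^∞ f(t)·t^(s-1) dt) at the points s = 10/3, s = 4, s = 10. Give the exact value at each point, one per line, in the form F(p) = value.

reversing the common scale on t: t on [0, 1); 2*t + 1 on [1, 2); exp(-2*t) on [2, ∞)
along the cuts 2, 4, ℳ[f](s) splits into 3 integrals
piece [0, 2): integrate t/2 against the kernel
over [2, 4), the kernel integral of (t + 1) enters the sum
∫ over [4, ∞) of exp(-t)·t^(s-1) joins the sum

F(10/3) = -276*2**(1/3)/65 + uppergamma(10/3, 4) + 5088*2**(2/3)/65
F(4) = 142*exp(-4) + 1308/5
F(10) = 19651456*exp(-4) + 26727936/55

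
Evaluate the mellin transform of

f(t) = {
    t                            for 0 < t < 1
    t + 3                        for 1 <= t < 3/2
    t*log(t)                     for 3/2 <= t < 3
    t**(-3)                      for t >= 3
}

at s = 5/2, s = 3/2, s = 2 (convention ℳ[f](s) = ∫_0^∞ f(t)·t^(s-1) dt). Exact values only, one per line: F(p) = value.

f breaks at 1, 3/2, 3 into 4 integrals to sum
over [0, 1), the kernel integral of t enters the sum
for t in [1, 3/2): the term is ∫ (t + 3)·t^(s-1)
on [3/2, 3) integrate f = t*log(t) against the kernel
for t in [3, ∞): the term is ∫ t**(-3)·t^(s-1)

F(5/2) = -226*sqrt(3)/147 - 27*sqrt(6)*log(3)/56 - 6/5 + 27*sqrt(6)*log(2)/56 + 3861*sqrt(6)/1960 + 54*sqrt(3)*log(3)/7
F(3/2) = -922*sqrt(3)/675 - 2 + 213*sqrt(6)/100 + log(2**(9*sqrt(6)/20)*3**(-9*sqrt(6)/20 + 18*sqrt(3)/5))
F(2) = 17/24 + 9*log(2)/8 + 63*log(3)/8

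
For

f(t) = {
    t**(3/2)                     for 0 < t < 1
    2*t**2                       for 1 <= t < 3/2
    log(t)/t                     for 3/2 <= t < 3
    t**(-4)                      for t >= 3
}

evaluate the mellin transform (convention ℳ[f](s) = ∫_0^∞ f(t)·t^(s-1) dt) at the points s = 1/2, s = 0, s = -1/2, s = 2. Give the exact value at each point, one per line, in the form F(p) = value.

split f at 1, 3/2, 3: ℳ[f](s) collects 4 kernel integrals
segment 0 to 1 holds t**(3/2); add its integral
for t in [1, 3/2): the term is ∫ 2*t**2·t^(s-1)
for t in [3/2, 3): the term is ∫ log(t)/t·t^(s-1)
between 3 and ∞ the integrand is t**(-4)·t^(s-1)

F(1/2) = -754*sqrt(3)/567 - 2*sqrt(3)*log(3)/3 - 2*sqrt(6)*log(2)/3 - 3/10 + 2*sqrt(6)*log(3)/3 + 67*sqrt(6)/30
F(0) = log(6**(1/3)/2) + 365/162
F(-1/2) = -1/3 - 4*sqrt(6)*log(2)/27 - 2*sqrt(3)*log(3)/27 - 106*sqrt(3)/2187 + 4*sqrt(6)*log(3)/27 + 89*sqrt(6)/81
F(2) = 1759/2016 + 3*log(2)/2 + 3*log(3)/2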